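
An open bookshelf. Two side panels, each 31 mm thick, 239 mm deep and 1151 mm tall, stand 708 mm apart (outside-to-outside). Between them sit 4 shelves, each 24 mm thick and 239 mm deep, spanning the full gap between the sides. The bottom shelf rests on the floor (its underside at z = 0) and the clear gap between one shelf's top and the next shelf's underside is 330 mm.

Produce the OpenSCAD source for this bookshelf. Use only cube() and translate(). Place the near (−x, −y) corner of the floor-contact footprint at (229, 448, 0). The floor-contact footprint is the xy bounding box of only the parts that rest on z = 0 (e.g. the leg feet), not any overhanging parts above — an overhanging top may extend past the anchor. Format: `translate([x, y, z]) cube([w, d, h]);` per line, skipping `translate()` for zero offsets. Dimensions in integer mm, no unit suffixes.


translate([229, 448, 0]) cube([31, 239, 1151]);
translate([906, 448, 0]) cube([31, 239, 1151]);
translate([260, 448, 0]) cube([646, 239, 24]);
translate([260, 448, 354]) cube([646, 239, 24]);
translate([260, 448, 708]) cube([646, 239, 24]);
translate([260, 448, 1062]) cube([646, 239, 24]);


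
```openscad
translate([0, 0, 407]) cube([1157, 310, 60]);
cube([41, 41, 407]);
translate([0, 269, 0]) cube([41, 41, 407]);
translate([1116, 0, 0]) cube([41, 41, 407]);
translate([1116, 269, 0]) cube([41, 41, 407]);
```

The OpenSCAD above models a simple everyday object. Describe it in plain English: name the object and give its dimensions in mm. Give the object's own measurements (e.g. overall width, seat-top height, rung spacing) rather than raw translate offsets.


A long wooden bench with a 1157 mm (x) × 310 mm (y) seat, 60 mm thick, its top surface 467 mm above the floor. Four 41 mm square legs at the seat corners, flush with the edges, run from z = 0 to the seat underside.


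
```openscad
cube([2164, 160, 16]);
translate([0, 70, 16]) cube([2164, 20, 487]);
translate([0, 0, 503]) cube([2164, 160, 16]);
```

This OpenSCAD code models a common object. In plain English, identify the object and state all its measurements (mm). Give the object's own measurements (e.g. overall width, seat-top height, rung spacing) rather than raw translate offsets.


An I-beam lying along x, 2164 mm long. Overall section height 519 mm. Two flanges 160 mm wide (y) and 16 mm thick, one on the floor and one at the top; a web 20 mm thick runs between them, centred on the flange width.


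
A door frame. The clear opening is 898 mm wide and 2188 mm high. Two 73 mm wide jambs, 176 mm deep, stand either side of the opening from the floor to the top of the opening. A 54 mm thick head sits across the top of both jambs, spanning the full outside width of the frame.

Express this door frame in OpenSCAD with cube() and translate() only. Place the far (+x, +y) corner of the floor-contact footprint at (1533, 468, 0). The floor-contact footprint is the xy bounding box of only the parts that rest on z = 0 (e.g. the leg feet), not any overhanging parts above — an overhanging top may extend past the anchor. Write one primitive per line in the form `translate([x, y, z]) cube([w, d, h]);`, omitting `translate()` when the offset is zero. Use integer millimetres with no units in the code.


translate([489, 292, 0]) cube([73, 176, 2188]);
translate([1460, 292, 0]) cube([73, 176, 2188]);
translate([489, 292, 2188]) cube([1044, 176, 54]);


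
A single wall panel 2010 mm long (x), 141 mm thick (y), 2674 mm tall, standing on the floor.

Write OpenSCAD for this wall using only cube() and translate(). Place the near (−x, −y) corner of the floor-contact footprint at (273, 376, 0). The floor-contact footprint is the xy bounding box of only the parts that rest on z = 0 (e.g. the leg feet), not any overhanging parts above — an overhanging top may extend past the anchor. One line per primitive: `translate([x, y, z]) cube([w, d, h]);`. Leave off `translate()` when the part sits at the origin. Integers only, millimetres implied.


translate([273, 376, 0]) cube([2010, 141, 2674]);


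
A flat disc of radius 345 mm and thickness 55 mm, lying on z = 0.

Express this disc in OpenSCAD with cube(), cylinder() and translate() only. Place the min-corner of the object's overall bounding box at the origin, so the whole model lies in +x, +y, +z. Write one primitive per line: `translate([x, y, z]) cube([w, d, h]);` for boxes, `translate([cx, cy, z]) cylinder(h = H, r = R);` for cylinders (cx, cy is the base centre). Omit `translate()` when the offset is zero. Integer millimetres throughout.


translate([345, 345, 0]) cylinder(h = 55, r = 345);


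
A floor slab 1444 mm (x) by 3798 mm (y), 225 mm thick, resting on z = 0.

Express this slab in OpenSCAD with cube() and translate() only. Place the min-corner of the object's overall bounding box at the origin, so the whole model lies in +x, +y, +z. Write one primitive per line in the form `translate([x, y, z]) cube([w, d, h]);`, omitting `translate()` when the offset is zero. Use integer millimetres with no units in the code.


cube([1444, 3798, 225]);


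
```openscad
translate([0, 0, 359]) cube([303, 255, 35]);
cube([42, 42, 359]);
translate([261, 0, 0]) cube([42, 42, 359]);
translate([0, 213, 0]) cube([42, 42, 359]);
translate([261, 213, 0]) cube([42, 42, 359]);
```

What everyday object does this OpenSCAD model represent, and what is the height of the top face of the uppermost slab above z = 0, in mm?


A stool. The seat height is 394 mm.

A 303×255×35 slab at z = 359 on four corner posts — a stool. The seat top is 359 + 35 = 394 mm.


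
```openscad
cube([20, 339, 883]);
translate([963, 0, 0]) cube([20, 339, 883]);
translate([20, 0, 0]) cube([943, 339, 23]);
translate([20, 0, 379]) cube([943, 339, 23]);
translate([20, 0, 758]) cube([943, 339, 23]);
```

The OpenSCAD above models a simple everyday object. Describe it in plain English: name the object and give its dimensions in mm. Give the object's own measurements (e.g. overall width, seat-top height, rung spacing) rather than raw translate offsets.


An open bookshelf. Two side panels, each 20 mm thick, 339 mm deep and 883 mm tall, stand 983 mm apart (outside-to-outside). Between them sit 3 shelves, each 23 mm thick and 339 mm deep, spanning the full gap between the sides. The bottom shelf rests on the floor (its underside at z = 0) and the clear gap between one shelf's top and the next shelf's underside is 356 mm.


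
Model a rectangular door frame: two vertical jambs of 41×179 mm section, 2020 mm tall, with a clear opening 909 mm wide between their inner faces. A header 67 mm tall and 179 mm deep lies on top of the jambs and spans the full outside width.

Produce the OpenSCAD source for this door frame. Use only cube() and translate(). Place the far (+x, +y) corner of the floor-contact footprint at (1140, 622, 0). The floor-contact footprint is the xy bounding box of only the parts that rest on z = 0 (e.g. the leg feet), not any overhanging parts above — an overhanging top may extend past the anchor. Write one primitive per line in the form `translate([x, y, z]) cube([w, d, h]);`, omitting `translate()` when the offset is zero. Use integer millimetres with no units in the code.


translate([149, 443, 0]) cube([41, 179, 2020]);
translate([1099, 443, 0]) cube([41, 179, 2020]);
translate([149, 443, 2020]) cube([991, 179, 67]);


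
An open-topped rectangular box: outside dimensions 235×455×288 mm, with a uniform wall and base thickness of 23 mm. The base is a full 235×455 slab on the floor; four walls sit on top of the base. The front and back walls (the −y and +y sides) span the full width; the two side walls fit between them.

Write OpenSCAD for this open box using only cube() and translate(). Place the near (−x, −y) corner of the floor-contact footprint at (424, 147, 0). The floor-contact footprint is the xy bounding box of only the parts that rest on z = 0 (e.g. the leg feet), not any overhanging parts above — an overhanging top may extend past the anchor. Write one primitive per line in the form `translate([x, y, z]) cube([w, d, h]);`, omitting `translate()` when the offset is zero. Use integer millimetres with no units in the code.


translate([424, 147, 0]) cube([235, 455, 23]);
translate([424, 147, 23]) cube([235, 23, 265]);
translate([424, 579, 23]) cube([235, 23, 265]);
translate([424, 170, 23]) cube([23, 409, 265]);
translate([636, 170, 23]) cube([23, 409, 265]);


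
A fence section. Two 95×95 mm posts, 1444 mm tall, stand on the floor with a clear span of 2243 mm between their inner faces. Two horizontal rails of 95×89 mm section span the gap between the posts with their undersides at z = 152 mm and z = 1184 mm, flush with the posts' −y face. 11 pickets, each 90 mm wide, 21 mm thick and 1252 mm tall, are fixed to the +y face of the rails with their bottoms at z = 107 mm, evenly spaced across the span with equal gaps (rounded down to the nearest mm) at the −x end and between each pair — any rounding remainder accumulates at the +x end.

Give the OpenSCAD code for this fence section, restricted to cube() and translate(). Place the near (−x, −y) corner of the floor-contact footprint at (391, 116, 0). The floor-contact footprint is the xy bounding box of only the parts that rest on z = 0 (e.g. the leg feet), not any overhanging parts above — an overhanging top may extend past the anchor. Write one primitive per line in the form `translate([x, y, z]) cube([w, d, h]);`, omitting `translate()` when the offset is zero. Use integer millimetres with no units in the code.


translate([391, 116, 0]) cube([95, 95, 1444]);
translate([2729, 116, 0]) cube([95, 95, 1444]);
translate([486, 116, 152]) cube([2243, 95, 89]);
translate([486, 116, 1184]) cube([2243, 95, 89]);
translate([590, 211, 107]) cube([90, 21, 1252]);
translate([784, 211, 107]) cube([90, 21, 1252]);
translate([978, 211, 107]) cube([90, 21, 1252]);
translate([1172, 211, 107]) cube([90, 21, 1252]);
translate([1366, 211, 107]) cube([90, 21, 1252]);
translate([1560, 211, 107]) cube([90, 21, 1252]);
translate([1754, 211, 107]) cube([90, 21, 1252]);
translate([1948, 211, 107]) cube([90, 21, 1252]);
translate([2142, 211, 107]) cube([90, 21, 1252]);
translate([2336, 211, 107]) cube([90, 21, 1252]);
translate([2530, 211, 107]) cube([90, 21, 1252]);


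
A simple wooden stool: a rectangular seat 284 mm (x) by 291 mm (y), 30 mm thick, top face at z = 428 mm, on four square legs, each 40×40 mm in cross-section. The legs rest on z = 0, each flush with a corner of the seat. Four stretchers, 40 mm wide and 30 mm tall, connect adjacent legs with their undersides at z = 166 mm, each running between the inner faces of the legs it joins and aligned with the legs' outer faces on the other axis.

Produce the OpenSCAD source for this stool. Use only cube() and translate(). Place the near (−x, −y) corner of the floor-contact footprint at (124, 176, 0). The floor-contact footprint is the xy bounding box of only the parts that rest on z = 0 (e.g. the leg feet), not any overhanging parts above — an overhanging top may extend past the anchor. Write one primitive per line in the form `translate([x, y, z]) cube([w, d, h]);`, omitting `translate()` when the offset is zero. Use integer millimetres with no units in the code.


// leg_h = 428 - 30 = 398
// stretcher span = 284 - 2*40 = 204
translate([124, 176, 398]) cube([284, 291, 30]);
translate([124, 176, 0]) cube([40, 40, 398]);
translate([368, 176, 0]) cube([40, 40, 398]);
translate([124, 427, 0]) cube([40, 40, 398]);
translate([368, 427, 0]) cube([40, 40, 398]);
translate([164, 176, 166]) cube([204, 40, 30]);
translate([164, 427, 166]) cube([204, 40, 30]);
translate([124, 216, 166]) cube([40, 211, 30]);
translate([368, 216, 166]) cube([40, 211, 30]);


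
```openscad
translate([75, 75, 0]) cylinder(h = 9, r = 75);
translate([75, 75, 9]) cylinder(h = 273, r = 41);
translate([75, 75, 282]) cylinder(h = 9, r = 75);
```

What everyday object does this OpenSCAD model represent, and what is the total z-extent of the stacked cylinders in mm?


A spool. The overall height is 291 mm.

Three coaxial cylinders, large–small–large — a spool. Two 9 mm flanges and a 273 mm core give 9 + 273 + 9 = 291 mm.


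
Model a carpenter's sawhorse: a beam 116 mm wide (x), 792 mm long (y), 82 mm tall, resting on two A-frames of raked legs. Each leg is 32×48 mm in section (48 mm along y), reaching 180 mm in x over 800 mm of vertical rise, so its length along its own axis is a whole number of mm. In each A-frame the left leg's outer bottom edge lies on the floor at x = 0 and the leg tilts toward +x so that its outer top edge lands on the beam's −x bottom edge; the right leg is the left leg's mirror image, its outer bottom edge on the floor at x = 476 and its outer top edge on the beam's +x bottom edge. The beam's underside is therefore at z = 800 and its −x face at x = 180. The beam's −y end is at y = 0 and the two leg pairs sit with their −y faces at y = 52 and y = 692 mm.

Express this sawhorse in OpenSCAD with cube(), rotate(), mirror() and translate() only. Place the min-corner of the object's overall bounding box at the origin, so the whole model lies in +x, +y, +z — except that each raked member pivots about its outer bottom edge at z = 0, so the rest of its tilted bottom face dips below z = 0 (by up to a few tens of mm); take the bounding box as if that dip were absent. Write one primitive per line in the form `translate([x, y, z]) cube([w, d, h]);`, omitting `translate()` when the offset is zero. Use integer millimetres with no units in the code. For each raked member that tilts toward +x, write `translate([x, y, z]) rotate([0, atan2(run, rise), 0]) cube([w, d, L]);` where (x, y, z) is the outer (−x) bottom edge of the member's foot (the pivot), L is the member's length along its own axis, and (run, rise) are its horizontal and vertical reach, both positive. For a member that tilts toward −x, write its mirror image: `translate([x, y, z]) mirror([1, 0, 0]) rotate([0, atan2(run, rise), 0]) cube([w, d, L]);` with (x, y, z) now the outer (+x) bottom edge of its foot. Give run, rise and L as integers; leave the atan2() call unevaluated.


translate([180, 0, 800]) cube([116, 792, 82]);
translate([0, 52, 0]) rotate([0, atan2(180, 800), 0]) cube([32, 48, 820]);
translate([476, 52, 0]) mirror([1, 0, 0]) rotate([0, atan2(180, 800), 0]) cube([32, 48, 820]);
translate([0, 692, 0]) rotate([0, atan2(180, 800), 0]) cube([32, 48, 820]);
translate([476, 692, 0]) mirror([1, 0, 0]) rotate([0, atan2(180, 800), 0]) cube([32, 48, 820]);


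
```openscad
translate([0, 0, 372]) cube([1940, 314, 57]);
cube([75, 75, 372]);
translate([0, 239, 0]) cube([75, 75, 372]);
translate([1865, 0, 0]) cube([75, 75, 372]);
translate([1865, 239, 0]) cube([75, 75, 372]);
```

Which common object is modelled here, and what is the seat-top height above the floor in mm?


A bench. The seat-top height is 429 mm.

A long slab on four corner posts — a bench. The slab sits at z = 372 with thickness 57, so the top is 372 + 57 = 429 mm.


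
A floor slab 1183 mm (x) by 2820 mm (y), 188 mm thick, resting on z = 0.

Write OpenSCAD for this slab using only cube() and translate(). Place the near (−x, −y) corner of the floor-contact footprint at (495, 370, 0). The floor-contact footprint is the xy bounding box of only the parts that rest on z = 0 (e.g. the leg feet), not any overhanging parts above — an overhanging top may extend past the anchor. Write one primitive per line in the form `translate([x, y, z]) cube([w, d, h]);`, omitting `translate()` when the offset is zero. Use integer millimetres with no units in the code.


translate([495, 370, 0]) cube([1183, 2820, 188]);


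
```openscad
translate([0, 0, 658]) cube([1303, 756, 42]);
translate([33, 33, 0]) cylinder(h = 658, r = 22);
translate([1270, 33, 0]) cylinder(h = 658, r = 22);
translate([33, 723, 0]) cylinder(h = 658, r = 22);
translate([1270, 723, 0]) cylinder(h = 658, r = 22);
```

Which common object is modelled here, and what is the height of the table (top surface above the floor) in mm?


A table. The table height is 700 mm.

A 1303×756×42 slab sits at z = 658 on four Ø44 mm round legs — a table. The top surface is at 658 + 42 = 700 mm.


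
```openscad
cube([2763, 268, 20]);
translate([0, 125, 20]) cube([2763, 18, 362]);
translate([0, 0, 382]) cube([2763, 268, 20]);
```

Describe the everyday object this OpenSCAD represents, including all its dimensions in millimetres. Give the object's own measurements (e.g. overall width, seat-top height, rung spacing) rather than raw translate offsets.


An I-beam lying along x, 2763 mm long. Overall section height 402 mm. Two flanges 268 mm wide (y) and 20 mm thick, one on the floor and one at the top; a web 18 mm thick runs between them, centred on the flange width.


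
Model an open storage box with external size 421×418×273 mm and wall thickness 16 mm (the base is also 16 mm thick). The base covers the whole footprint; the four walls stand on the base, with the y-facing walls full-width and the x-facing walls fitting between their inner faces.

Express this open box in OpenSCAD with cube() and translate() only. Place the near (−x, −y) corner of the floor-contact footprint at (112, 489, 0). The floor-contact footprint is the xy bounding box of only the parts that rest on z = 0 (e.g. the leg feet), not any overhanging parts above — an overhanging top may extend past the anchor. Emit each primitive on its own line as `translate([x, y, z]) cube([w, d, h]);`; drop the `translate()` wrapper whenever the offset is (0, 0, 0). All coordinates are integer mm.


translate([112, 489, 0]) cube([421, 418, 16]);
translate([112, 489, 16]) cube([421, 16, 257]);
translate([112, 891, 16]) cube([421, 16, 257]);
translate([112, 505, 16]) cube([16, 386, 257]);
translate([517, 505, 16]) cube([16, 386, 257]);


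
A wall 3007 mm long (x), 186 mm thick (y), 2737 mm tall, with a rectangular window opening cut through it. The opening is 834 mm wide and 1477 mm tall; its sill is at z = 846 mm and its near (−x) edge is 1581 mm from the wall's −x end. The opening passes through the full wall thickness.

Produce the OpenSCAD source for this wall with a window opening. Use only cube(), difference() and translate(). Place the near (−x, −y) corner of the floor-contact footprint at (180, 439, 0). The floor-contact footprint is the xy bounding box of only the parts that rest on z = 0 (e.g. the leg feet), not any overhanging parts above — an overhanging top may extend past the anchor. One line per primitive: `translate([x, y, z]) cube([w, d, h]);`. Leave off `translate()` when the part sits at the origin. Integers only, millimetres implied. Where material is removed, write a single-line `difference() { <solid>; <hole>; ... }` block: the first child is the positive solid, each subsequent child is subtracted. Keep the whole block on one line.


difference() { translate([180, 439, 0]) cube([3007, 186, 2737]); translate([1761, 439, 846]) cube([834, 186, 1477]); }


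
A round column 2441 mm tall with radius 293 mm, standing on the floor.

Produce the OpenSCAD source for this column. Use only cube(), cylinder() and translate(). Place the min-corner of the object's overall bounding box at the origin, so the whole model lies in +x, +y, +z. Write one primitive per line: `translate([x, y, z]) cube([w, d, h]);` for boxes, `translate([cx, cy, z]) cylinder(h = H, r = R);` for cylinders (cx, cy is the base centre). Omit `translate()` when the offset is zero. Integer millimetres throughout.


translate([293, 293, 0]) cylinder(h = 2441, r = 293);


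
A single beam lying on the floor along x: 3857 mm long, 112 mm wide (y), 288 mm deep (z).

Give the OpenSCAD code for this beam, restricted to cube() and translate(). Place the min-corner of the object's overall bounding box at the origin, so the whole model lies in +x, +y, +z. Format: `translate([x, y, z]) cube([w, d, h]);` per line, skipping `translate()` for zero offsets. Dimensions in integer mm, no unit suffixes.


cube([3857, 112, 288]);


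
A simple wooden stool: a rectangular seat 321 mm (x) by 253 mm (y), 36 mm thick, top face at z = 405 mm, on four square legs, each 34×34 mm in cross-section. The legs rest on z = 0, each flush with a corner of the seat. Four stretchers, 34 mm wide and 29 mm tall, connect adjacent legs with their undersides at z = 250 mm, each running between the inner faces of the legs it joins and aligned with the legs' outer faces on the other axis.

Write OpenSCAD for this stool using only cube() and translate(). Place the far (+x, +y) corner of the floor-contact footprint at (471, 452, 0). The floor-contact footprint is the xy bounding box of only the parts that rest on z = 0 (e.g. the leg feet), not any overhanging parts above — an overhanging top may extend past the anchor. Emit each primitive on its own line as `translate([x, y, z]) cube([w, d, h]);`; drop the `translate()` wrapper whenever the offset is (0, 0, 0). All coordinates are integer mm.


translate([150, 199, 369]) cube([321, 253, 36]);
translate([150, 199, 0]) cube([34, 34, 369]);
translate([437, 199, 0]) cube([34, 34, 369]);
translate([150, 418, 0]) cube([34, 34, 369]);
translate([437, 418, 0]) cube([34, 34, 369]);
translate([184, 199, 250]) cube([253, 34, 29]);
translate([184, 418, 250]) cube([253, 34, 29]);
translate([150, 233, 250]) cube([34, 185, 29]);
translate([437, 233, 250]) cube([34, 185, 29]);


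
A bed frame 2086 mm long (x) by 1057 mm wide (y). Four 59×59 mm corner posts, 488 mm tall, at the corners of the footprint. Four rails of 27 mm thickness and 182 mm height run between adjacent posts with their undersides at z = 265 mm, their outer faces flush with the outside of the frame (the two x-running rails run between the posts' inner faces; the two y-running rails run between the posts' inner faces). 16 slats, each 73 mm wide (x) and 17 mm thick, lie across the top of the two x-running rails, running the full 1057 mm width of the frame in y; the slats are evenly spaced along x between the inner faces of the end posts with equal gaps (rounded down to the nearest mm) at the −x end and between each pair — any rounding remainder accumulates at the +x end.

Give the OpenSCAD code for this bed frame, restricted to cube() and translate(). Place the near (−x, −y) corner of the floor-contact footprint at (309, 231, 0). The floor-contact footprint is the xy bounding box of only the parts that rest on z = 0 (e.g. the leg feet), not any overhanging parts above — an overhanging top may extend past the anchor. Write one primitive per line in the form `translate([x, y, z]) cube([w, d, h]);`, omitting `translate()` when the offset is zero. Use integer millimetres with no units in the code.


translate([309, 231, 0]) cube([59, 59, 488]);
translate([309, 1229, 0]) cube([59, 59, 488]);
translate([2336, 231, 0]) cube([59, 59, 488]);
translate([2336, 1229, 0]) cube([59, 59, 488]);
translate([368, 231, 265]) cube([1968, 27, 182]);
translate([368, 1261, 265]) cube([1968, 27, 182]);
translate([309, 290, 265]) cube([27, 939, 182]);
translate([2368, 290, 265]) cube([27, 939, 182]);
translate([415, 231, 447]) cube([73, 1057, 17]);
translate([535, 231, 447]) cube([73, 1057, 17]);
translate([655, 231, 447]) cube([73, 1057, 17]);
translate([775, 231, 447]) cube([73, 1057, 17]);
translate([895, 231, 447]) cube([73, 1057, 17]);
translate([1015, 231, 447]) cube([73, 1057, 17]);
translate([1135, 231, 447]) cube([73, 1057, 17]);
translate([1255, 231, 447]) cube([73, 1057, 17]);
translate([1375, 231, 447]) cube([73, 1057, 17]);
translate([1495, 231, 447]) cube([73, 1057, 17]);
translate([1615, 231, 447]) cube([73, 1057, 17]);
translate([1735, 231, 447]) cube([73, 1057, 17]);
translate([1855, 231, 447]) cube([73, 1057, 17]);
translate([1975, 231, 447]) cube([73, 1057, 17]);
translate([2095, 231, 447]) cube([73, 1057, 17]);
translate([2215, 231, 447]) cube([73, 1057, 17]);


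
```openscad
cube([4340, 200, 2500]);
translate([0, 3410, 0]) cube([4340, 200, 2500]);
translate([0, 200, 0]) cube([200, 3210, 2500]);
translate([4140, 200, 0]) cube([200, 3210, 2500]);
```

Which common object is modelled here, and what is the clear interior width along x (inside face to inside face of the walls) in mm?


A house (or room) frame. The interior width is 3940 mm.

Four 2500 mm walls enclosing a rectangle with no floor or roof — a room or house frame. Outside width is 4340 mm and wall thickness is 200 mm, so the interior width is 4340 − 2 × 200 = 3940 mm.


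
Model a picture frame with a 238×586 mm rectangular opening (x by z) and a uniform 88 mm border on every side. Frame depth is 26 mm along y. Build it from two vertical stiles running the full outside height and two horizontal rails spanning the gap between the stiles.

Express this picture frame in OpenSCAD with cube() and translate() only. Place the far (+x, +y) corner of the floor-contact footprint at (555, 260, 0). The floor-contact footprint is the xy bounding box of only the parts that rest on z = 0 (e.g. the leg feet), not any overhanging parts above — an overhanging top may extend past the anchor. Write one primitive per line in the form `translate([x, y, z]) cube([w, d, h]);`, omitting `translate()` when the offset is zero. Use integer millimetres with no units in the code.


translate([141, 234, 0]) cube([88, 26, 762]);
translate([467, 234, 0]) cube([88, 26, 762]);
translate([229, 234, 0]) cube([238, 26, 88]);
translate([229, 234, 674]) cube([238, 26, 88]);


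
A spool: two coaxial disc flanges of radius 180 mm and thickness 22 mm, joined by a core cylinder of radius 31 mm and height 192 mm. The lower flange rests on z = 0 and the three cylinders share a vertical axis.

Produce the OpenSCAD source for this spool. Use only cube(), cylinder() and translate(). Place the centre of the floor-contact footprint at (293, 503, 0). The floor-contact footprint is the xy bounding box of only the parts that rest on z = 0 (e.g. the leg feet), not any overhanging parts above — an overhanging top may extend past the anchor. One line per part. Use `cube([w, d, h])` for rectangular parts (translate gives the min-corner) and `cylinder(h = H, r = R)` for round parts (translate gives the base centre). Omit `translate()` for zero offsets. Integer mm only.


translate([293, 503, 0]) cylinder(h = 22, r = 180);
translate([293, 503, 22]) cylinder(h = 192, r = 31);
translate([293, 503, 214]) cylinder(h = 22, r = 180);


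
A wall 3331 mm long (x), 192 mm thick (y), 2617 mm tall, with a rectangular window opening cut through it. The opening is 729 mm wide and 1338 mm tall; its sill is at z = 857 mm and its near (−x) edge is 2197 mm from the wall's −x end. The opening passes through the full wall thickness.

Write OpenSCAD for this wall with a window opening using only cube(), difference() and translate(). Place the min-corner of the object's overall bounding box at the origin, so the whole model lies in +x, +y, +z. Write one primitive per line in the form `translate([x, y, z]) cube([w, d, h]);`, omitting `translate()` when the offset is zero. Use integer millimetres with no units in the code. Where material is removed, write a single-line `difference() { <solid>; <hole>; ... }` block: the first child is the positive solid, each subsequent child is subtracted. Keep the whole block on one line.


difference() { cube([3331, 192, 2617]); translate([2197, 0, 857]) cube([729, 192, 1338]); }


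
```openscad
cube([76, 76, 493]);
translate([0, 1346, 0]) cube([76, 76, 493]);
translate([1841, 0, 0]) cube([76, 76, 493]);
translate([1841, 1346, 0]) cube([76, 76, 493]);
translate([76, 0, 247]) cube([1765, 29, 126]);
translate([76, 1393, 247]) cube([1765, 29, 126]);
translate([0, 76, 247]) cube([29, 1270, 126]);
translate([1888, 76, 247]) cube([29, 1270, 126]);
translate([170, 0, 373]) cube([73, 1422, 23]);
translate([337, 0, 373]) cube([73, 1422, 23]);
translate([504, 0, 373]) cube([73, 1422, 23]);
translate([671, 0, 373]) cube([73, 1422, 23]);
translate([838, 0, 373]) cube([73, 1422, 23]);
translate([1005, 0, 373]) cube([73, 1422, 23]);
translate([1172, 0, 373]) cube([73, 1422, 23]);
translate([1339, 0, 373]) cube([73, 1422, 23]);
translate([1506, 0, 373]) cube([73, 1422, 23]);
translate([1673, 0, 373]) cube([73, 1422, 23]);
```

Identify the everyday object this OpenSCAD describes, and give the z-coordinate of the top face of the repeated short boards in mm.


A bed frame. The slat-top height is 396 mm.

Four posts, four rails, and a row of slats — a bed frame. Slats sit on the rails at z = 247 + 126 = 373; with slat thickness 23, the top is 396 mm.


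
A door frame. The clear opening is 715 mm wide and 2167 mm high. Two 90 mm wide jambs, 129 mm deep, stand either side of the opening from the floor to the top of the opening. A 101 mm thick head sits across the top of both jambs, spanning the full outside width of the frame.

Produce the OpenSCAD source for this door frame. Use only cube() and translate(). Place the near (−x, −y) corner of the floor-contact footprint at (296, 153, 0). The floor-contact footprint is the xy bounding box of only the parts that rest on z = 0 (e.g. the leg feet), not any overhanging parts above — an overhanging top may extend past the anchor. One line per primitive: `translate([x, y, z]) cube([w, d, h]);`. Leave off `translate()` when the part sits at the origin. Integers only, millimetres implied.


translate([296, 153, 0]) cube([90, 129, 2167]);
translate([1101, 153, 0]) cube([90, 129, 2167]);
translate([296, 153, 2167]) cube([895, 129, 101]);


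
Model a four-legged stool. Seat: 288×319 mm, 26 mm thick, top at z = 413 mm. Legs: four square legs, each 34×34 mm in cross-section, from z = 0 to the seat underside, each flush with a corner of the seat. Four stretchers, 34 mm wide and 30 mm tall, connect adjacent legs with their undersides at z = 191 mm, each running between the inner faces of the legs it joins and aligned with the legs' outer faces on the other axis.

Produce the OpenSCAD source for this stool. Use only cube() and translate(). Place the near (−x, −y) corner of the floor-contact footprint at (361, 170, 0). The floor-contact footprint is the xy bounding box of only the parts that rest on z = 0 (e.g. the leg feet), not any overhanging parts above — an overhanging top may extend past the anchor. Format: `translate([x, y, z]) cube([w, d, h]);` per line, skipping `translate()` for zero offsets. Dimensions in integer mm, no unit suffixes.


translate([361, 170, 387]) cube([288, 319, 26]);
translate([361, 170, 0]) cube([34, 34, 387]);
translate([615, 170, 0]) cube([34, 34, 387]);
translate([361, 455, 0]) cube([34, 34, 387]);
translate([615, 455, 0]) cube([34, 34, 387]);
translate([395, 170, 191]) cube([220, 34, 30]);
translate([395, 455, 191]) cube([220, 34, 30]);
translate([361, 204, 191]) cube([34, 251, 30]);
translate([615, 204, 191]) cube([34, 251, 30]);


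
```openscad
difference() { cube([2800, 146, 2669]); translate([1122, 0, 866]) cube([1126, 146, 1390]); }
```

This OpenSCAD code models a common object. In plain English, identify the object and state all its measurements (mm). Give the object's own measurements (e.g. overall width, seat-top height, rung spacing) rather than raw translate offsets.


A wall 2800 mm long (x), 146 mm thick (y), 2669 mm tall, with a rectangular window opening cut through it. The opening is 1126 mm wide and 1390 mm tall; its sill is at z = 866 mm and its near (−x) edge is 1122 mm from the wall's −x end. The opening passes through the full wall thickness.


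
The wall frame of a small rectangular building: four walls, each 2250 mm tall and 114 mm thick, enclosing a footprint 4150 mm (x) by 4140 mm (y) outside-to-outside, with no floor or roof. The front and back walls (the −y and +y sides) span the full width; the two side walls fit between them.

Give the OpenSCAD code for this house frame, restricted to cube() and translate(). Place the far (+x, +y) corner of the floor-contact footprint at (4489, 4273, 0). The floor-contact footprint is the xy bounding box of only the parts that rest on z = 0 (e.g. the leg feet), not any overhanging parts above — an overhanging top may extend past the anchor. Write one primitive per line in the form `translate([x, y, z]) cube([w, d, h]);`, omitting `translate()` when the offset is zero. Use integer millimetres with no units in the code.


translate([339, 133, 0]) cube([4150, 114, 2250]);
translate([339, 4159, 0]) cube([4150, 114, 2250]);
translate([339, 247, 0]) cube([114, 3912, 2250]);
translate([4375, 247, 0]) cube([114, 3912, 2250]);


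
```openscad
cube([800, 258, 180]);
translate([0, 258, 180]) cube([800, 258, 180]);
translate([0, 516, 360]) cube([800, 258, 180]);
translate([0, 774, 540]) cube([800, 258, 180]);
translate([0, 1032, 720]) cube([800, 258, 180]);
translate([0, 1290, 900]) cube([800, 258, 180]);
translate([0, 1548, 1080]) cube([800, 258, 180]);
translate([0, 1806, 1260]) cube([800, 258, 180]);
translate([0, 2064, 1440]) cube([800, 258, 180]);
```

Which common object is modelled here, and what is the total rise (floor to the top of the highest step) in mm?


A staircase. The total rise is 1620 mm.

9 identical blocks, each offset up and back from the previous — a staircase. Each step is 180 mm tall and there are 9 of them, so the total rise is 9 × 180 = 1620 mm.


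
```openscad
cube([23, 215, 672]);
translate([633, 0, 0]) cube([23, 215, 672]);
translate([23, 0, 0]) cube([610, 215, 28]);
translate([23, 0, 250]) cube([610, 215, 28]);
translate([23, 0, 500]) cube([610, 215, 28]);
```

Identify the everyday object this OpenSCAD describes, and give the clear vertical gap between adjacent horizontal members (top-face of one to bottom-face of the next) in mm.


A bookshelf. The clear shelf gap is 222 mm.

Two tall side panels with 3 horizontal boards between them — a bookshelf. The first two shelf undersides are at z = 0 and z = 250; with shelf thickness 28, the clear gap is 250 − 0 − 28 = 222 mm.


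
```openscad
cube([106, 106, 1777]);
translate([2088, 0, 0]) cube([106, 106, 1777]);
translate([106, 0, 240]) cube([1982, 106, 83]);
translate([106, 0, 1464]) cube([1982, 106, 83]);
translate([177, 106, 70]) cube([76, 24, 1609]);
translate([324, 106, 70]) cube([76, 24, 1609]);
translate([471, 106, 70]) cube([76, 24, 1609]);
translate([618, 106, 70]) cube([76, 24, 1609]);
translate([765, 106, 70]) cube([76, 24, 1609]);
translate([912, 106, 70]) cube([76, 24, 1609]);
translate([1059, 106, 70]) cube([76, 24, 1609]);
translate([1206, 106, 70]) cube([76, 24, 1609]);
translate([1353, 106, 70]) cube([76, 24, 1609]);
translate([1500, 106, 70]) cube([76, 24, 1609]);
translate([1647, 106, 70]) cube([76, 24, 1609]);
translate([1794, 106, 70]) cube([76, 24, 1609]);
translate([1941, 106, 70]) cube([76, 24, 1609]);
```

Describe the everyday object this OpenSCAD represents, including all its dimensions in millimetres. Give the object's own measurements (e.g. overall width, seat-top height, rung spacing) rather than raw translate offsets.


A fence section. Two 106×106 mm posts, 1777 mm tall, stand on the floor with a clear span of 1982 mm between their inner faces. Two horizontal rails of 106×83 mm section span the gap between the posts with their undersides at z = 240 mm and z = 1464 mm, flush with the posts' −y face. 13 pickets, each 76 mm wide, 24 mm thick and 1609 mm tall, are fixed to the +y face of the rails with their bottoms at z = 70 mm, spaced across the span with a 71 mm gap after the −x post and between neighbouring pickets and before the +x post.


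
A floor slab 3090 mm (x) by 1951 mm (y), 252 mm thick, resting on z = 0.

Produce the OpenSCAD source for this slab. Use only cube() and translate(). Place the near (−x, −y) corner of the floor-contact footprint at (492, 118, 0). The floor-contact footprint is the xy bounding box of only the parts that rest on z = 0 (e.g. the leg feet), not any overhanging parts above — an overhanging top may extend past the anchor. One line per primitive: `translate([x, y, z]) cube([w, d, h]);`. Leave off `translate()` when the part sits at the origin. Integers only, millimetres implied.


translate([492, 118, 0]) cube([3090, 1951, 252]);


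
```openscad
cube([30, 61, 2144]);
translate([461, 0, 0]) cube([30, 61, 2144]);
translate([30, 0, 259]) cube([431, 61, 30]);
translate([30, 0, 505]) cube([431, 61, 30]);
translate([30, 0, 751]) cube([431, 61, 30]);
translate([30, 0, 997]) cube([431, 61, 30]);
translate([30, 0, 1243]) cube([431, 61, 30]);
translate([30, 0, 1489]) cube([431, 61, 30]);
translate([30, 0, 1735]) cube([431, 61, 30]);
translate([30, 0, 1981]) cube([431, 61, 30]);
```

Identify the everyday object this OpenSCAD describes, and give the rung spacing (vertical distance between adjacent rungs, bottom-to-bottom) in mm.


A ladder. The rung spacing is 246 mm.

Two tall 30×61 posts with 8 short bars between them — a ladder. Adjacent rungs sit at z = 259 and z = 505, so the spacing is 505 − 259 = 246 mm.


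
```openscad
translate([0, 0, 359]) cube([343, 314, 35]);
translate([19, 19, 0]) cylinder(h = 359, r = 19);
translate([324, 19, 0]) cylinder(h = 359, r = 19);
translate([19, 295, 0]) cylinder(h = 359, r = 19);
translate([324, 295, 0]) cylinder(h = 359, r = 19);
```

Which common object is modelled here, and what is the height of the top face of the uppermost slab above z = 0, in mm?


A stool. The seat height is 394 mm.

A 343×314×35 slab at z = 359 on four corner cylinders — a stool. The seat top is 359 + 35 = 394 mm.


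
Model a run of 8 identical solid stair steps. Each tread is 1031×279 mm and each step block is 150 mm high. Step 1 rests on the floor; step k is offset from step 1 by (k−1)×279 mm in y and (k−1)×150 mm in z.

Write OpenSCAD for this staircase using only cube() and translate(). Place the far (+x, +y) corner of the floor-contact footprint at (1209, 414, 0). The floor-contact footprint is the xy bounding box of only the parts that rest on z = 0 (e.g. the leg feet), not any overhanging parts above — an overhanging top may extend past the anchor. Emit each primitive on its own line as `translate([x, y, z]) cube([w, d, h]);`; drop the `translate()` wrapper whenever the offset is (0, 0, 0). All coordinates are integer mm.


translate([178, 135, 0]) cube([1031, 279, 150]);
translate([178, 414, 150]) cube([1031, 279, 150]);
translate([178, 693, 300]) cube([1031, 279, 150]);
translate([178, 972, 450]) cube([1031, 279, 150]);
translate([178, 1251, 600]) cube([1031, 279, 150]);
translate([178, 1530, 750]) cube([1031, 279, 150]);
translate([178, 1809, 900]) cube([1031, 279, 150]);
translate([178, 2088, 1050]) cube([1031, 279, 150]);


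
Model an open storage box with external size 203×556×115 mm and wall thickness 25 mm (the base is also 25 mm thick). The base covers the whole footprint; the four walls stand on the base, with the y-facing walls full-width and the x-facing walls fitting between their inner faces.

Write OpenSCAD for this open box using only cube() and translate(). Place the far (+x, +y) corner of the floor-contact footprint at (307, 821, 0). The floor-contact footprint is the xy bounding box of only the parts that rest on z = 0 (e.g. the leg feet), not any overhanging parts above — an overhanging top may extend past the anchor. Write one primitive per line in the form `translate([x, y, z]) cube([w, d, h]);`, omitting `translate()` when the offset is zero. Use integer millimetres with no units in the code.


translate([104, 265, 0]) cube([203, 556, 25]);
translate([104, 265, 25]) cube([203, 25, 90]);
translate([104, 796, 25]) cube([203, 25, 90]);
translate([104, 290, 25]) cube([25, 506, 90]);
translate([282, 290, 25]) cube([25, 506, 90]);


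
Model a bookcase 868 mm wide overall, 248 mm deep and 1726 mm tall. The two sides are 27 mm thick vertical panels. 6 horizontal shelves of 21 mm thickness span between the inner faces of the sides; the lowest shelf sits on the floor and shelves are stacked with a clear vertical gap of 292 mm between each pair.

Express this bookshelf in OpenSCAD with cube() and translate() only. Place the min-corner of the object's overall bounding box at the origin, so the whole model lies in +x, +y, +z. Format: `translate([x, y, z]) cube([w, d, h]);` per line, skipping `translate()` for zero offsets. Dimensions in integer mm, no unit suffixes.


cube([27, 248, 1726]);
translate([841, 0, 0]) cube([27, 248, 1726]);
translate([27, 0, 0]) cube([814, 248, 21]);
translate([27, 0, 313]) cube([814, 248, 21]);
translate([27, 0, 626]) cube([814, 248, 21]);
translate([27, 0, 939]) cube([814, 248, 21]);
translate([27, 0, 1252]) cube([814, 248, 21]);
translate([27, 0, 1565]) cube([814, 248, 21]);
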